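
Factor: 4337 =4337^1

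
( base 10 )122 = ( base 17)73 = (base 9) 145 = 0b1111010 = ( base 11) 101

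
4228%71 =39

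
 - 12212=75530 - 87742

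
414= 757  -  343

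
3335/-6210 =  - 1 + 25/54 = - 0.54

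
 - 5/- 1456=5/1456= 0.00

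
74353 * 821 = 61043813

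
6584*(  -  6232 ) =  - 41031488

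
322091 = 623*517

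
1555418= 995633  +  559785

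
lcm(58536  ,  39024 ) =117072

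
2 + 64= 66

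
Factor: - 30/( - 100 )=2^ ( - 1)*3^1*5^( - 1 )  =  3/10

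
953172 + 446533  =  1399705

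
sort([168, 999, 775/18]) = [ 775/18,168,999 ] 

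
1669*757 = 1263433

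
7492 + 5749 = 13241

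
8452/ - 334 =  - 4226/167 = - 25.31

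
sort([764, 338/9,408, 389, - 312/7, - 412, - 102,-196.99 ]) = [  -  412, - 196.99,-102,-312/7, 338/9,  389, 408, 764]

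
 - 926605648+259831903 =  - 666773745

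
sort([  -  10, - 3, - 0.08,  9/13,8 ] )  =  [ - 10, - 3, - 0.08, 9/13,8]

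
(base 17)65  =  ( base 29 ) 3K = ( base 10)107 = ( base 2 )1101011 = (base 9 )128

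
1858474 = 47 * 39542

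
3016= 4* 754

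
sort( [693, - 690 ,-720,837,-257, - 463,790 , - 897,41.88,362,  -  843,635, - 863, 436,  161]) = [-897 ,-863, - 843, - 720 , - 690, - 463, - 257,41.88, 161,  362, 436 , 635,693, 790, 837]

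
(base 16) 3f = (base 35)1S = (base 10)63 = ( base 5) 223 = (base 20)33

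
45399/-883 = -45399/883 =- 51.41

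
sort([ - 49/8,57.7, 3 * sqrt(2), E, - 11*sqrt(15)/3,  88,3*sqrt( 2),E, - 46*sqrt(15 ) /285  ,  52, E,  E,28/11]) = [  -  11*sqrt( 15)/3, - 49/8 , - 46*sqrt (15 ) /285 , 28/11,  E, E, E,E , 3*sqrt( 2 ), 3 * sqrt(2 ), 52,  57.7, 88] 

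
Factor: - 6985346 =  - 2^1* 29^2*4153^1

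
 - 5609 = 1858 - 7467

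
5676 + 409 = 6085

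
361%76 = 57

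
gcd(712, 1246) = 178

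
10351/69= 150 + 1/69 = 150.01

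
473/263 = 473/263  =  1.80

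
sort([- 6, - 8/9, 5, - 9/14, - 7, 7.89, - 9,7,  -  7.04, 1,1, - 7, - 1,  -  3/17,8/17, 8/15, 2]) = [ - 9,-7.04,- 7 ,-7, - 6, - 1,-8/9, - 9/14,-3/17, 8/17,8/15,1,1,2,5 , 7, 7.89]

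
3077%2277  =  800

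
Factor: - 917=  -7^1*131^1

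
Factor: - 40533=-3^1*59^1*229^1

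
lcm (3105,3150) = 217350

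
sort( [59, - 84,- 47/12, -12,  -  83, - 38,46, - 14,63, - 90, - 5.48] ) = [ - 90,  -  84, - 83, - 38,  -  14,-12,  -  5.48,-47/12,  46,59,63]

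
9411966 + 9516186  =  18928152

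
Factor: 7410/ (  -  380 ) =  - 39/2 =- 2^( - 1)*3^1*13^1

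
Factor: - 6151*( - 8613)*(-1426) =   -  2^1*3^3*11^1*23^1*29^1*31^1*6151^1 = -75547430838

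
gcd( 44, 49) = 1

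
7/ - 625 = -7/625 = -0.01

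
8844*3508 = 31024752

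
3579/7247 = 3579/7247 = 0.49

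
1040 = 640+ 400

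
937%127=48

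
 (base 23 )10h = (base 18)1C6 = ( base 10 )546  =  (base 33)GI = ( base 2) 1000100010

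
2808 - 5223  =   - 2415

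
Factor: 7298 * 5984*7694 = 2^7*11^1*17^1 * 41^1*89^1*3847^1=336006459008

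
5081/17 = 298 + 15/17  =  298.88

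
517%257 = 3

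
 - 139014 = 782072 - 921086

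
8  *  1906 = 15248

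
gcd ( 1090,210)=10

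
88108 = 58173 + 29935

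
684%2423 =684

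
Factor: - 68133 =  - 3^1*13^1 * 1747^1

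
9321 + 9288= 18609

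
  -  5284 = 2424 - 7708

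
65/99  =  65/99 = 0.66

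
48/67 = 48/67 = 0.72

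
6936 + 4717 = 11653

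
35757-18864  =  16893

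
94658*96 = 9087168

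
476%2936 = 476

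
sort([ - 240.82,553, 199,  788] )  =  [ - 240.82, 199, 553,788 ] 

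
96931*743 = 72019733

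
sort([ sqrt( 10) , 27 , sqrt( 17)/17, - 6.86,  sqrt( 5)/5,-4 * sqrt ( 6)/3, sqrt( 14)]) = [- 6.86, - 4*sqrt ( 6) /3, sqrt(17) /17,sqrt( 5 ) /5,sqrt( 10) , sqrt( 14),27]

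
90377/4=90377/4 = 22594.25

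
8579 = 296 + 8283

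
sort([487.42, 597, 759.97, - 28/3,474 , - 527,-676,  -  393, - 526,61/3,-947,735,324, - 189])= [ - 947,-676, - 527, - 526, - 393, - 189 , - 28/3,61/3 , 324, 474,487.42, 597, 735, 759.97]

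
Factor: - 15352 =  - 2^3*19^1*101^1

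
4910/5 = 982= 982.00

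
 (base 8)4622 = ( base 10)2450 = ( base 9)3322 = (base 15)ad5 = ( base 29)2qe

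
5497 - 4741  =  756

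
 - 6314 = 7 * (  -  902)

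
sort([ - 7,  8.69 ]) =[ - 7, 8.69]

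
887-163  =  724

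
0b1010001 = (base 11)74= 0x51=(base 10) 81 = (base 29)2n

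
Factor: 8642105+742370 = 9384475 =5^2*31^1*12109^1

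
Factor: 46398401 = 7^1 * 311^1*21313^1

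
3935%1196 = 347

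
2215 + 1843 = 4058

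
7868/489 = 7868/489=16.09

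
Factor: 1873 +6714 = 31^1 * 277^1 = 8587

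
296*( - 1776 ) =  - 525696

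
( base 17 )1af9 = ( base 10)8067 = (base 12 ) 4803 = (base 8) 17603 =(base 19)136B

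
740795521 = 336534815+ 404260706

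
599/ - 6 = -100 + 1/6 = - 99.83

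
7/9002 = 1/1286 = 0.00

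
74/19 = 74/19=3.89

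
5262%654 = 30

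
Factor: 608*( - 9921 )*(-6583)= 2^5*3^1 * 19^1*29^1*227^1 * 3307^1 = 39708445344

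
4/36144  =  1/9036 = 0.00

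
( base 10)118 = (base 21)5d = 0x76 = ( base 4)1312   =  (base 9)141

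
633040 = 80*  7913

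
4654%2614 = 2040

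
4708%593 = 557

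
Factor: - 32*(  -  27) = 864= 2^5*3^3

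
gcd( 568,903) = 1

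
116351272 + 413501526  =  529852798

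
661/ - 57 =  - 661/57 = - 11.60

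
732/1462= 366/731=0.50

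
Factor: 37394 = 2^1*7^1*2671^1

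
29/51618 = 29/51618=0.00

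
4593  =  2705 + 1888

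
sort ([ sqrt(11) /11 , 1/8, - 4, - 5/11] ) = [- 4, - 5/11,1/8,sqrt ( 11)/11]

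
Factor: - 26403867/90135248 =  - 2^( - 4 ) * 3^3*29^ (- 1)*27751^( - 1 )*139703^1 = - 3771981/12876464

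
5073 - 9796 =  - 4723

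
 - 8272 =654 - 8926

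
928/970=464/485=0.96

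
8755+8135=16890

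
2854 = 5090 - 2236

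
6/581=6/581 = 0.01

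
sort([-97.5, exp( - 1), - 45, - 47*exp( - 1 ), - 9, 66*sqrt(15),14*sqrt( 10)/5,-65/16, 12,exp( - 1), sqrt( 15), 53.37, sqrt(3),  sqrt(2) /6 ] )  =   [ - 97.5, - 45, - 47 * exp( - 1 ),- 9, - 65/16, sqrt( 2 ) /6,exp(-1),exp( - 1),sqrt( 3), sqrt( 15 ) , 14*sqrt ( 10 ) /5, 12 , 53.37,66*sqrt( 15 )]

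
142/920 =71/460=0.15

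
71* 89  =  6319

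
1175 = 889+286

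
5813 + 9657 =15470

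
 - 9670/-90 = 107 + 4/9 = 107.44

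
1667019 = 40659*41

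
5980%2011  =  1958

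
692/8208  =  173/2052= 0.08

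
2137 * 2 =4274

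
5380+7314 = 12694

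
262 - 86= 176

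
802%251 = 49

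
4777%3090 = 1687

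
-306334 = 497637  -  803971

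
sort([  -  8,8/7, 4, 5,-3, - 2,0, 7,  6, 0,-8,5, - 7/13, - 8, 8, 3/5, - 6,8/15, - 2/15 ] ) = [ - 8, - 8,  -  8, - 6,-3,- 2,  -  7/13, - 2/15,  0 , 0 , 8/15,3/5, 8/7 , 4,5, 5  ,  6,7,8 ]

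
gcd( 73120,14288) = 16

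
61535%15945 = 13700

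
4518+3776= 8294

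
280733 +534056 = 814789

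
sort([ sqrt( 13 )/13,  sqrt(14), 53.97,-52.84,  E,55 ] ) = [ - 52.84,sqrt( 13 ) /13,E,  sqrt( 14 ),  53.97, 55 ] 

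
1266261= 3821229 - 2554968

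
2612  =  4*653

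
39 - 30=9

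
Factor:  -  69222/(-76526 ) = 417/461=3^1*139^1*461^(  -  1) 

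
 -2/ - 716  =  1/358 = 0.00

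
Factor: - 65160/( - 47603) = 2^3 * 3^2*5^1*263^( - 1 ) =360/263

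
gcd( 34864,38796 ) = 4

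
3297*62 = 204414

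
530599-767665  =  -237066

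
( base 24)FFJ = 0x233b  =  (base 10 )9019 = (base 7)35203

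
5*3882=19410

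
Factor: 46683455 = 5^1 * 7^1*13^1* 37^1*  47^1 * 59^1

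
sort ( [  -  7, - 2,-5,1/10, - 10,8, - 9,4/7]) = [-10,  -  9, -7,- 5, - 2,  1/10,4/7,8]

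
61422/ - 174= - 353 + 0/1 = - 353.00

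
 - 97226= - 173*562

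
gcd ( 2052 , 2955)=3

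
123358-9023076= - 8899718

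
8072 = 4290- - 3782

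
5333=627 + 4706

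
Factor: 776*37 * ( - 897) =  - 2^3*3^1*13^1 * 23^1* 37^1*97^1 = - 25754664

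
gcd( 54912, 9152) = 9152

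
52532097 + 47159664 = 99691761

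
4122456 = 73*56472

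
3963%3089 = 874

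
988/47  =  21 + 1/47= 21.02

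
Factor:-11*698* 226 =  - 2^2*11^1*113^1*349^1 = - 1735228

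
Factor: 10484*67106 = 2^3*13^1*29^1* 89^1  *  2621^1 = 703539304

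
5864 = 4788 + 1076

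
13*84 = 1092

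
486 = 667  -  181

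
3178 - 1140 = 2038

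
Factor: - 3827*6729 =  - 3^1*43^1*89^1*2243^1  =  - 25751883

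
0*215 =0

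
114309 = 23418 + 90891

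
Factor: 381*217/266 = 2^(-1 )*3^1*19^( - 1 )*31^1*127^1=11811/38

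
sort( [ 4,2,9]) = [2,4,9]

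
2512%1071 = 370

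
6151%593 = 221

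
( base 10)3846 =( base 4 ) 330012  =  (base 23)765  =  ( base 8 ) 7406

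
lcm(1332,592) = 5328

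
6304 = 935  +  5369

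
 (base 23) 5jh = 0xC1B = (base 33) 2RU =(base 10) 3099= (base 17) ac5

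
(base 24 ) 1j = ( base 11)3A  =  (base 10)43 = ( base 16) 2B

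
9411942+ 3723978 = 13135920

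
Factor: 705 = 3^1*5^1*47^1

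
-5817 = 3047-8864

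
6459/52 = 6459/52 = 124.21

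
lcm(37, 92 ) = 3404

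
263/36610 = 263/36610 = 0.01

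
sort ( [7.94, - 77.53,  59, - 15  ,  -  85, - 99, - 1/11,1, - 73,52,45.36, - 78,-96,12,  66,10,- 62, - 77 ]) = [ - 99, - 96, - 85, - 78, - 77.53,-77 ,  -  73, - 62, - 15, - 1/11,1,7.94 , 10, 12,45.36,52,59,66 ] 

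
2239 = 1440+799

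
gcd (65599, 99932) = 1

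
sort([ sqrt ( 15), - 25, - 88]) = [ - 88, - 25, sqrt( 15)] 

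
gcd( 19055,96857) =1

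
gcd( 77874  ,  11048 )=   2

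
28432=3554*8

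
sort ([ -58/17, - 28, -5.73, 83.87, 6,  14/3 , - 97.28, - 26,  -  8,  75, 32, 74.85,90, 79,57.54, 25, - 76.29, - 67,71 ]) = [ - 97.28,-76.29, - 67, - 28,-26, - 8, - 5.73,-58/17, 14/3,  6, 25,32 , 57.54, 71, 74.85, 75,79,83.87, 90] 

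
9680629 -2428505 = 7252124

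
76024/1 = 76024 = 76024.00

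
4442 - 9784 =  - 5342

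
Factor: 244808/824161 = 2^3*13^(-1 )*71^1*431^1*63397^(-1 )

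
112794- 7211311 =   -  7098517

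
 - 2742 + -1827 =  - 4569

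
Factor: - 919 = - 919^1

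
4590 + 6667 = 11257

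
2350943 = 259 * 9077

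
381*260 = 99060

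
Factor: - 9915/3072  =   - 2^( - 10 )*5^1*661^1 = - 3305/1024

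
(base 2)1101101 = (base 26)45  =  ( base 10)109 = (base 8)155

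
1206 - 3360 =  - 2154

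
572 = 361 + 211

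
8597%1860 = 1157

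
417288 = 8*52161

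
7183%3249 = 685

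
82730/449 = 82730/449 = 184.25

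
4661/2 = 4661/2 = 2330.50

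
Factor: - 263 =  - 263^1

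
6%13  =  6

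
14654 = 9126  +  5528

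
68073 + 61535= 129608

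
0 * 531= 0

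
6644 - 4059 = 2585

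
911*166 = 151226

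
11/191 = 11/191= 0.06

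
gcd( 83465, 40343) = 1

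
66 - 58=8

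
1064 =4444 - 3380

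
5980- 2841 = 3139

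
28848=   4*7212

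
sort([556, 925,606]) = [ 556,606,925]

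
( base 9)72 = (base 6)145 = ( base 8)101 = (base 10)65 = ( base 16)41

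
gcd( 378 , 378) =378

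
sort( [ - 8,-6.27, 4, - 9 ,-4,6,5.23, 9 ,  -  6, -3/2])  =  [-9 , - 8 , - 6.27, - 6, -4, - 3/2, 4,  5.23,6,9]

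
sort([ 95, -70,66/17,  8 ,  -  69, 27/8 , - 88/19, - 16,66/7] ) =[  -  70 ,  -  69,-16,-88/19,27/8 , 66/17,8 , 66/7 , 95]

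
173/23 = 7+12/23 =7.52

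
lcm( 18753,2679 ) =18753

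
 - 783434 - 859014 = - 1642448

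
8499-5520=2979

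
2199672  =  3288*669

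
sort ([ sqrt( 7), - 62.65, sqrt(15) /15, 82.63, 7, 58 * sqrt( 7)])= [-62.65, sqrt ( 15) /15, sqrt(  7),7, 82.63,  58  *  sqrt ( 7 ) ] 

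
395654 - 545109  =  - 149455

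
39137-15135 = 24002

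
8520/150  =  56 + 4/5 = 56.80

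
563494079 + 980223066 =1543717145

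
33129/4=33129/4 = 8282.25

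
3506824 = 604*5806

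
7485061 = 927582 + 6557479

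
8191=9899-1708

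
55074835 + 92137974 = 147212809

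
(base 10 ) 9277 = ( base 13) 42B8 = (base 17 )1F1C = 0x243D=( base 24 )G2D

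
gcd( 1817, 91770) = 23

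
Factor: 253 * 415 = 5^1*11^1 * 23^1*83^1 = 104995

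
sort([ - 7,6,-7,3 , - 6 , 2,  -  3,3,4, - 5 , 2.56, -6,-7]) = [-7 ,-7 ,  -  7, - 6, - 6, - 5, - 3, 2, 2.56,3, 3,4, 6]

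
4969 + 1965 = 6934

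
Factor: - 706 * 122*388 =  - 33419216 = -2^4*61^1*97^1 * 353^1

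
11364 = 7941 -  - 3423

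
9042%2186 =298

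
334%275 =59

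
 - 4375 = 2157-6532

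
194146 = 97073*2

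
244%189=55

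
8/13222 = 4/6611 = 0.00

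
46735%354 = 7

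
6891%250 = 141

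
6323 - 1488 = 4835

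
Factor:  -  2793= - 3^1*7^2*19^1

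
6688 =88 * 76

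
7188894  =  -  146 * ( -49239 ) 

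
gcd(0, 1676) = 1676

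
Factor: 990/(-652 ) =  -495/326 = -2^(-1 ) * 3^2*5^1*11^1*163^(-1 )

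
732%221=69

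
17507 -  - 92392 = 109899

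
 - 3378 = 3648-7026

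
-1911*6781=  - 12958491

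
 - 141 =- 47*3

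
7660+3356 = 11016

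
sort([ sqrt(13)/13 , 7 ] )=[sqrt(13) /13,  7] 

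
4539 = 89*51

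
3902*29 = 113158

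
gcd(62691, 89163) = 3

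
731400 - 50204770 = - 49473370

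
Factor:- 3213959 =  - 7^2*107^1*613^1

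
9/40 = 9/40=0.23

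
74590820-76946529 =-2355709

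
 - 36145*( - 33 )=1192785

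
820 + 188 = 1008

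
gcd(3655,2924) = 731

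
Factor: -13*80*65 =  - 2^4 * 5^2*13^2 = - 67600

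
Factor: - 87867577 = - 7^1*17^1 * 738383^1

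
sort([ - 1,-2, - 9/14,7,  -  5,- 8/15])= [ - 5,-2,-1,  -  9/14,-8/15, 7] 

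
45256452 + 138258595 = 183515047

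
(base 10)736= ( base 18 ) 24g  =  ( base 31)nn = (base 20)1gg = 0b1011100000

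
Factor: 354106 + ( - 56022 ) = 2^2*74521^1 = 298084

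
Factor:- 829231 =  - 13^1*227^1*281^1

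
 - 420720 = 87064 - 507784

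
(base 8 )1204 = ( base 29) m6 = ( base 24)12k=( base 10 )644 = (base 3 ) 212212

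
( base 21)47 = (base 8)133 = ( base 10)91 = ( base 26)3d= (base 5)331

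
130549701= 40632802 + 89916899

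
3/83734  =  3/83734 = 0.00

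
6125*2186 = 13389250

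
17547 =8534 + 9013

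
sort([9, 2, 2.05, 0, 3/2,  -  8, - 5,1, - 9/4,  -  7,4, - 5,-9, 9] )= [-9, - 8, - 7 , - 5, - 5, - 9/4, 0,1,3/2, 2, 2.05,  4,9,9 ] 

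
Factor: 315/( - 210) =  - 2^( - 1)*3^1=- 3/2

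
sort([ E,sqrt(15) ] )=[ E,sqrt( 15)]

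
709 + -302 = 407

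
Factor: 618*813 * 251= 126110934 = 2^1*3^2*103^1*251^1*271^1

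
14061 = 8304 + 5757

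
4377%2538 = 1839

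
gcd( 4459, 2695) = 49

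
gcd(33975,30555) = 45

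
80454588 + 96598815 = 177053403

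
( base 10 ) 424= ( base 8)650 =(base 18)15A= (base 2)110101000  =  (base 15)1d4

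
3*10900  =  32700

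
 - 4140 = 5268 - 9408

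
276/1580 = 69/395  =  0.17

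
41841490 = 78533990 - 36692500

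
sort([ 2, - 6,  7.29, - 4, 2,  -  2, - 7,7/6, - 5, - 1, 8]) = [ - 7, - 6,-5,- 4, - 2, - 1,  7/6,2, 2,7.29 , 8]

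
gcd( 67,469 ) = 67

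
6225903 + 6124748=12350651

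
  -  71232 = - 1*71232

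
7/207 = 7/207 = 0.03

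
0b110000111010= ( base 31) 37U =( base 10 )3130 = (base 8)6072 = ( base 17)AE2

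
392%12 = 8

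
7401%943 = 800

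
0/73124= 0 = 0.00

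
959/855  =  1 + 104/855=1.12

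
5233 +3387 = 8620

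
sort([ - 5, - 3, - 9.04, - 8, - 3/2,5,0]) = [ - 9.04 ,-8, - 5 , - 3, - 3/2, 0, 5 ]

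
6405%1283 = 1273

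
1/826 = 1/826= 0.00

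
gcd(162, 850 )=2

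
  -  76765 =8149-84914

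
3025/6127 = 275/557 = 0.49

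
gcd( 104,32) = 8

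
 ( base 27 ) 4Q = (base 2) 10000110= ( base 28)4M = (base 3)11222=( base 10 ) 134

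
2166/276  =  361/46= 7.85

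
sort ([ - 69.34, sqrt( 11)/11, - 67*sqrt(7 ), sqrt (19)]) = [ - 67 * sqrt (7), - 69.34,  sqrt (11) /11, sqrt( 19 )] 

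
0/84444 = 0 = 0.00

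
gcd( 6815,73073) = 1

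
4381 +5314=9695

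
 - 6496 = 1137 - 7633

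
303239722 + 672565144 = 975804866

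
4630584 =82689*56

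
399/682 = 399/682= 0.59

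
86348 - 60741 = 25607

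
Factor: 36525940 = 2^2 * 5^1*11^1*166027^1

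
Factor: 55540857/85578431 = 3^1*19^1 * 974401^1*85578431^( - 1)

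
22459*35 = 786065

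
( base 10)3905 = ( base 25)665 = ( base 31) 41U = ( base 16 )F41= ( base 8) 7501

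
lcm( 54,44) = 1188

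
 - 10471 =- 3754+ - 6717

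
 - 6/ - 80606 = 3/40303 = 0.00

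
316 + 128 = 444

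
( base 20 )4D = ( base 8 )135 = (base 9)113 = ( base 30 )33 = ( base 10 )93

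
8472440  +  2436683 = 10909123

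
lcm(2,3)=6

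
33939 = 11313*3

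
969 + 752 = 1721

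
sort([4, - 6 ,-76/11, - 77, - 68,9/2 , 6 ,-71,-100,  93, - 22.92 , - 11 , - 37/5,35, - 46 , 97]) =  [ - 100,  -  77 , - 71, - 68, -46, - 22.92, - 11, - 37/5,-76/11 , - 6,4,  9/2,6, 35, 93,  97 ] 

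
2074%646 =136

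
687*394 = 270678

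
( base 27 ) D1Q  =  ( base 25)F65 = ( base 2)10010100111010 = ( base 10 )9530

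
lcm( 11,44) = 44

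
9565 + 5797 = 15362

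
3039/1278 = 1013/426 = 2.38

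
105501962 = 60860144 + 44641818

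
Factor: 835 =5^1 *167^1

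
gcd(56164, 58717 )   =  1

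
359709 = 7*51387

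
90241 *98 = 8843618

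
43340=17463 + 25877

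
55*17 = 935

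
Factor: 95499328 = 2^6*1492177^1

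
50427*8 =403416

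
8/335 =8/335 = 0.02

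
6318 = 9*702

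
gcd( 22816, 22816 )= 22816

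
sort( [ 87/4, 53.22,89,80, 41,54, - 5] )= [ - 5, 87/4, 41, 53.22, 54, 80,89]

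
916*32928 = 30162048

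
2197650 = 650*3381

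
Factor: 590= 2^1*5^1*59^1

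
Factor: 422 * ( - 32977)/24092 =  - 2^( - 1 )*7^2 * 19^(-1 )  *211^1*317^(  -  1 )*673^1= - 6958147/12046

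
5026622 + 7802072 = 12828694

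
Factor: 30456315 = 3^2*5^1*676807^1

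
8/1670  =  4/835 = 0.00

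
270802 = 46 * 5887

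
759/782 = 33/34 = 0.97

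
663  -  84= 579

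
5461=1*5461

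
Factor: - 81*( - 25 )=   3^4*5^2 = 2025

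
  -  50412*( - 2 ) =100824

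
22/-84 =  - 11/42= -0.26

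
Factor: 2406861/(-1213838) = - 2^(- 1)*3^3 * 97^1*919^1* 606919^( - 1 ) 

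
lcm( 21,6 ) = 42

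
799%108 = 43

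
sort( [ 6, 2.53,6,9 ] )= [ 2.53, 6,6, 9]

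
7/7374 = 7/7374 =0.00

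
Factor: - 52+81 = 29 = 29^1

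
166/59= 166/59 = 2.81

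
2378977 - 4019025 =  - 1640048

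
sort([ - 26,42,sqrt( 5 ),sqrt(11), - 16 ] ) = [  -  26, - 16,sqrt( 5),sqrt( 11), 42 ]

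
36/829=36/829 = 0.04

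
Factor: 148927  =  148927^1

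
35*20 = 700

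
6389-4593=1796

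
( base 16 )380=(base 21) 20e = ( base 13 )53C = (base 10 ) 896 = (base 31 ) ss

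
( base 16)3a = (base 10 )58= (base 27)24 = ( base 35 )1n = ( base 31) 1r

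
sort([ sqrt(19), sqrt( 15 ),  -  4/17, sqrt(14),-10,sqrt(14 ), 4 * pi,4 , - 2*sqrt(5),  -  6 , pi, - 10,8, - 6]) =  [ - 10,  -  10,-6, - 6, - 2 * sqrt(5),-4/17,pi,sqrt(14),sqrt( 14), sqrt( 15),4,  sqrt(19),8,4*pi ] 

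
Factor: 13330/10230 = 3^( - 1)*11^( - 1 )*43^1= 43/33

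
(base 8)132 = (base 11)82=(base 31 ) 2S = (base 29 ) 33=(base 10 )90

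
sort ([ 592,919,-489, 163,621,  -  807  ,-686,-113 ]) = [  -  807, - 686, - 489,  -  113,163,  592,621 , 919]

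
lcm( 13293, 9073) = 571599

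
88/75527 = 88/75527  =  0.00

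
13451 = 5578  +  7873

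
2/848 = 1/424 =0.00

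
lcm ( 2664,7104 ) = 21312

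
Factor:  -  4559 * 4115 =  - 5^1*47^1*97^1 * 823^1=- 18760285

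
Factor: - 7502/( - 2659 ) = 2^1*11^2 * 31^1 * 2659^(  -  1)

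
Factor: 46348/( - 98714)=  - 23174/49357 = - 2^1  *7^( - 1 )*11^(-1 )*641^( -1 )*11587^1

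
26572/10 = 2657 + 1/5 = 2657.20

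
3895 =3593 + 302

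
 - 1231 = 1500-2731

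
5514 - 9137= - 3623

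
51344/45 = 1140 + 44/45 = 1140.98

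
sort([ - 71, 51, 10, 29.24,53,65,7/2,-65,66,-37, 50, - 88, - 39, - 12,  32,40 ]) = [-88, - 71 , - 65,  -  39, - 37, - 12, 7/2,  10, 29.24,32, 40, 50,51, 53, 65, 66 ]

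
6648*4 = 26592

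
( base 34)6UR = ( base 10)7983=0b1111100101111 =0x1F2F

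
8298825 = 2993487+5305338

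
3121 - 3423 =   -  302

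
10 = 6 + 4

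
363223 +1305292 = 1668515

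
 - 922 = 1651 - 2573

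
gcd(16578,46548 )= 54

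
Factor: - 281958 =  - 2^1*3^1*46993^1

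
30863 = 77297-46434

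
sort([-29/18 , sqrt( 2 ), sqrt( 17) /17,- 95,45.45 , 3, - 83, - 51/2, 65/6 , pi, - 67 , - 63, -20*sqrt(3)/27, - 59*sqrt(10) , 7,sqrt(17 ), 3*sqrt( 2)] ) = [ - 59*sqrt(10 ),-95,- 83,- 67, - 63, - 51/2, - 29/18 , - 20*sqrt ( 3 )/27 , sqrt( 17)/17 , sqrt (2 ),3, pi, sqrt(17 ),  3 * sqrt( 2 ),7,  65/6,45.45] 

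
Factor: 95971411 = 29^1 *3309359^1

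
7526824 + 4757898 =12284722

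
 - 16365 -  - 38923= 22558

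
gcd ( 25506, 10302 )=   6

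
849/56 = 15 + 9/56 = 15.16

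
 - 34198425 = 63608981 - 97807406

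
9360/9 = 1040 = 1040.00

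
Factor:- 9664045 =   -  5^1*443^1* 4363^1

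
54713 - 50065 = 4648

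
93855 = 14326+79529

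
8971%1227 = 382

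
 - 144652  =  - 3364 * 43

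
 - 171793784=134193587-305987371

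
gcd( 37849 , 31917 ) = 1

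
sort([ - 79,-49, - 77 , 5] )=[ - 79, - 77,-49,5]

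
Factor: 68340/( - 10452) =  - 85/13 = - 5^1*13^ ( - 1 )*17^1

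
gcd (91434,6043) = 1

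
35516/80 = 8879/20 = 443.95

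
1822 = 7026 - 5204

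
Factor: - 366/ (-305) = 6/5 = 2^1* 3^1*5^( - 1) 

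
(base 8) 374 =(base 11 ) 20a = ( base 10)252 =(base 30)8c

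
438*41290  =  18085020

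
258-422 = - 164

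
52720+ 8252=60972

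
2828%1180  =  468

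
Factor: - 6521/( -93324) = 2^(-2) * 3^( - 1 )*7^( - 1)*11^(  -  1) * 101^( - 1 )*6521^1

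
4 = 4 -0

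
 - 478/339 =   -  478/339= -1.41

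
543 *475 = 257925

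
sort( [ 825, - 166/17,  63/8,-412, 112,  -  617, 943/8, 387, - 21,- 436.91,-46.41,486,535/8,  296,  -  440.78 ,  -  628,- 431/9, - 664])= [ - 664 ,- 628, - 617,-440.78, - 436.91, - 412, - 431/9,-46.41, - 21,-166/17, 63/8, 535/8 , 112,  943/8,296,387,486,825 ] 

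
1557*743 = 1156851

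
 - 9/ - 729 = 1/81 = 0.01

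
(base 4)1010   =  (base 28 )2c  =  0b1000100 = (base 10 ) 68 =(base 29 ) 2a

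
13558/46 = 294 + 17/23=294.74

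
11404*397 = 4527388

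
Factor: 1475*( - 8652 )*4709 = -2^2*3^1 * 5^2 * 7^1*17^1*59^1*103^1*277^1  =  - 60094845300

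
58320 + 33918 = 92238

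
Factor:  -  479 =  -479^1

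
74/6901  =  74/6901 = 0.01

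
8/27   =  8/27 =0.30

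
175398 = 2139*82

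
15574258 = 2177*7154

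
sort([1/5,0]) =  [ 0,1/5 ]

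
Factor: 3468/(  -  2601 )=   -  2^2 * 3^(-1 ) =- 4/3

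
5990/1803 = 5990/1803 = 3.32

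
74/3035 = 74/3035 = 0.02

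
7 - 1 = 6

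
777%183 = 45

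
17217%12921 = 4296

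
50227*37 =1858399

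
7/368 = 7/368= 0.02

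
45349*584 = 26483816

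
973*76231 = 74172763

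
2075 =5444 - 3369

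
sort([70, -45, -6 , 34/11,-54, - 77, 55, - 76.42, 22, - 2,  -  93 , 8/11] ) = [ - 93,-77,-76.42, - 54, - 45,  -  6,  -  2 , 8/11, 34/11,22, 55,70]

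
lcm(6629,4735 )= 33145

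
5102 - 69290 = -64188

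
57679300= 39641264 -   -  18038036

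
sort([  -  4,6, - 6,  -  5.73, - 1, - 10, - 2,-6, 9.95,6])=[ - 10, - 6,-6, - 5.73 , - 4, - 2,  -  1,  6,  6, 9.95] 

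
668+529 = 1197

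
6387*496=3167952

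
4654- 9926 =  - 5272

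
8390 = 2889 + 5501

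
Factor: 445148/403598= 2^1*11^1*13^(-1 )*19^( - 2)*43^(  -  1)*67^1 * 151^1 = 222574/201799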